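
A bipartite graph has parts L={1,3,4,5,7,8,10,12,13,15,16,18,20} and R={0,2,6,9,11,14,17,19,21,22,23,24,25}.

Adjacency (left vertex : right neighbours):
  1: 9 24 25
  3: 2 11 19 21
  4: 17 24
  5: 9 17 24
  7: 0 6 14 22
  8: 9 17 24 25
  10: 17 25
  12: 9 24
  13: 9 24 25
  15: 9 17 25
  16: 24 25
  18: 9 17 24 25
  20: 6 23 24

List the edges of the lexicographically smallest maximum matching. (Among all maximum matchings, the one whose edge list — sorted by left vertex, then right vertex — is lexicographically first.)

Lex-smallest maximum matching: {(1,9), (3,2), (4,17), (5,24), (7,0), (8,25), (20,6)}

|M| = 7 (so the lex-smallest maximum matching has 7 edges)
process left vertices in ascending order; for each, take the smallest-labelled available neighbour that still permits 7 edges overall, or leave it unmatched if none does
lex-smallest matching: {1-9, 3-2, 4-17, 5-24, 7-0, 8-25, 20-6}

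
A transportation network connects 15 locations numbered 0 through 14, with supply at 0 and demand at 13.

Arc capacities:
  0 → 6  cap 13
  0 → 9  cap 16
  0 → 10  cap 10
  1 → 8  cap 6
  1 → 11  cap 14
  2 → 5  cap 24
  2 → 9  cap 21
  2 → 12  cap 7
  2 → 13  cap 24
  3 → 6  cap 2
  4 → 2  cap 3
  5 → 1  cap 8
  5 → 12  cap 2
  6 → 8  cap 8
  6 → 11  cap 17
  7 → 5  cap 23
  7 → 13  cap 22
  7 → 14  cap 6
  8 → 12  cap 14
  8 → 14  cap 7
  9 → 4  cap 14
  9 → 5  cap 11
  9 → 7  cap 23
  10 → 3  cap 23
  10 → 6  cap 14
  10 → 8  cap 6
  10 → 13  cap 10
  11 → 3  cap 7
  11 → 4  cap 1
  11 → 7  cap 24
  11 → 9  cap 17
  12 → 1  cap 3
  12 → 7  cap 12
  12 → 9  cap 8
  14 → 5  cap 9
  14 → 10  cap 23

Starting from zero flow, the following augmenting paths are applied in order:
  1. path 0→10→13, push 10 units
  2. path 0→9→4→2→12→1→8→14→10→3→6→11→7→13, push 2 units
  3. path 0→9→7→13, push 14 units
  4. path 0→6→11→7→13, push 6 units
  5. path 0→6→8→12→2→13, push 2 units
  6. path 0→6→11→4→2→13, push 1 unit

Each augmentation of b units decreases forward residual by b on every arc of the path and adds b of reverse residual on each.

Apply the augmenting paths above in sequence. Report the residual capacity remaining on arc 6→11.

after path 1 (0→10→13, push 10): res(6,11)=17
after path 2 (0→9→4→2→12→1→8→14→10→3→6→11→7→13, push 2): res(6,11)=15
after path 3 (0→9→7→13, push 14): res(6,11)=15
after path 4 (0→6→11→7→13, push 6): res(6,11)=9
after path 5 (0→6→8→12→2→13, push 2): res(6,11)=9
after path 6 (0→6→11→4→2→13, push 1): res(6,11)=8

Residual capacity of (6,11): 8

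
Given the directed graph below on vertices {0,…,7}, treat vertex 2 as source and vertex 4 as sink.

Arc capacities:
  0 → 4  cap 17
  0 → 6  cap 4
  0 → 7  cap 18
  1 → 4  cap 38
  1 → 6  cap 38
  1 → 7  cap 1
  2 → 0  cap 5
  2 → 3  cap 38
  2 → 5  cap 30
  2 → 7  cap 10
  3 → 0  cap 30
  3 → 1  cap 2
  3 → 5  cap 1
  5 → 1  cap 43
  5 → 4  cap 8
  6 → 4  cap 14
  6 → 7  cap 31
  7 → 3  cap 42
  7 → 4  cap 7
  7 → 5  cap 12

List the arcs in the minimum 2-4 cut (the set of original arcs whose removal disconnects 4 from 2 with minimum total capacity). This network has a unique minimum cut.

augment #1: 2→0→4 push 5
augment #2: 2→5→4 push 8
augment #3: 2→7→4 push 7
augment #4: 2→3→0→4 push 12
augment #5: 2→3→1→4 push 2
augment #6: 2→5→1→4 push 22
augment #7: 2→3→0→6→4 push 4
augment #8: 2→3→5→1→4 push 1
augment #9: 2→7→5→1→4 push 3
augment #10: 2→3→0→7→5→1→4 push 9
max flow = 73; residual-reachable set from 2 gives S-side
cut edges (S→T): {(0,4), (0,6), (2,5), (3,1), (3,5), (7,4), (7,5)} total cap 73

Min-cut arcs: {(0,4), (0,6), (2,5), (3,1), (3,5), (7,4), (7,5)} (total capacity 73)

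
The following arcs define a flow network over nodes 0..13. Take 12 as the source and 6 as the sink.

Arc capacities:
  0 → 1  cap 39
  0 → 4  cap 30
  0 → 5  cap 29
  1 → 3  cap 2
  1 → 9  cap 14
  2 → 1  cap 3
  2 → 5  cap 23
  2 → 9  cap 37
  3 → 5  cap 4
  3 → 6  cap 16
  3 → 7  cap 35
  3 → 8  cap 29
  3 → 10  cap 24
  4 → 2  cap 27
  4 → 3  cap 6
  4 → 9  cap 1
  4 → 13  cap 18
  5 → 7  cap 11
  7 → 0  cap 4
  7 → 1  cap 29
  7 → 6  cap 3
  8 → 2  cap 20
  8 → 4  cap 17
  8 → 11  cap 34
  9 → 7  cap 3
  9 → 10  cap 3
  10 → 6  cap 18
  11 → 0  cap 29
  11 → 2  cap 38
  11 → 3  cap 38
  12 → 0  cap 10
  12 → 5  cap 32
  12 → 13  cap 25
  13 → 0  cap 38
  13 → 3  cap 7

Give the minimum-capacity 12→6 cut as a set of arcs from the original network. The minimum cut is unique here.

augment #1: 12→5→7→6 push 3
augment #2: 12→13→3→6 push 7
augment #3: 12→0→1→3→6 push 2
augment #4: 12→0→4→3→6 push 6
augment #5: 12→0→1→9→10→6 push 2
augment #6: 12→5→7→1→9→10→6 push 1
max flow = 21; residual-reachable set from 12 gives S-side
cut edges (S→T): {(1,3), (4,3), (7,6), (9,10), (13,3)} total cap 21

Min-cut arcs: {(1,3), (4,3), (7,6), (9,10), (13,3)} (total capacity 21)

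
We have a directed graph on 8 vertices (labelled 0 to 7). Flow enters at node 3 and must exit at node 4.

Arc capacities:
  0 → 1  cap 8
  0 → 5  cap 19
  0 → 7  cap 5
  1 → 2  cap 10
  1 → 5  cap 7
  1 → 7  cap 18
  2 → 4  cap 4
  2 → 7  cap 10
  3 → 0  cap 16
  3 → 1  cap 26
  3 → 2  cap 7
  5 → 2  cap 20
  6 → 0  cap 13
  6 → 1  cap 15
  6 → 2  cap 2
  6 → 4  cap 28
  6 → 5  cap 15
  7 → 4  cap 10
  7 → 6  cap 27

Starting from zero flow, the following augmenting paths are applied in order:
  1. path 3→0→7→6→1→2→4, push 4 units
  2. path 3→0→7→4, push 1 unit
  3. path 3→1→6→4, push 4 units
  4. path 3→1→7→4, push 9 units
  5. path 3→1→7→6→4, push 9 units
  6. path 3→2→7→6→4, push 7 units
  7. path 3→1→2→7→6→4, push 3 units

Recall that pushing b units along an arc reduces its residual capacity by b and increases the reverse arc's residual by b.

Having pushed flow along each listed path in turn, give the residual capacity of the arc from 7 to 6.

after path 1 (3→0→7→6→1→2→4, push 4): res(7,6)=23
after path 2 (3→0→7→4, push 1): res(7,6)=23
after path 3 (3→1→6→4, push 4): res(7,6)=23
after path 4 (3→1→7→4, push 9): res(7,6)=23
after path 5 (3→1→7→6→4, push 9): res(7,6)=14
after path 6 (3→2→7→6→4, push 7): res(7,6)=7
after path 7 (3→1→2→7→6→4, push 3): res(7,6)=4

Residual capacity of (7,6): 4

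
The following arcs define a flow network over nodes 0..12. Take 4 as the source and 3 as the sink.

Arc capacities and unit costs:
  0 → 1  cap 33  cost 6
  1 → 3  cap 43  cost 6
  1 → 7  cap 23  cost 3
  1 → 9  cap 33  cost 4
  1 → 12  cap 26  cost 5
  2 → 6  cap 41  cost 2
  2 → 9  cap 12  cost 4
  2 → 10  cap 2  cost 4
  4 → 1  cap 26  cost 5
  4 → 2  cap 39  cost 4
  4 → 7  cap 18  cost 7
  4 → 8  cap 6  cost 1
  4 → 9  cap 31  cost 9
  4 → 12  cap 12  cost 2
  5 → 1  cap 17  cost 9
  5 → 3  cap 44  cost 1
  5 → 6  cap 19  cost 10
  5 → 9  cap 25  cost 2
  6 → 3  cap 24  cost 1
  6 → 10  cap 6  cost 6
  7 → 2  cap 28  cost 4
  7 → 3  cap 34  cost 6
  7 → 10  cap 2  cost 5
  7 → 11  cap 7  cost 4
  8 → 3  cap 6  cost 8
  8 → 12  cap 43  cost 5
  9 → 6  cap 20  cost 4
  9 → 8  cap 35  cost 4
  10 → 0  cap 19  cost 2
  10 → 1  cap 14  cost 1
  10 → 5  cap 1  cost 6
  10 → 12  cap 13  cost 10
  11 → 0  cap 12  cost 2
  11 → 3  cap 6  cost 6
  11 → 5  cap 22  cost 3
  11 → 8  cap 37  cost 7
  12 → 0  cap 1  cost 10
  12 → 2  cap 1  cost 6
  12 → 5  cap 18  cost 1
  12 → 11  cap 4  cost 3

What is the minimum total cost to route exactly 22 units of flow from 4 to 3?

shortest-cost path #1: 4→12→5→3 push 12 @ unit cost 4 (adds 48)
shortest-cost path #2: 4→2→6→3 push 10 @ unit cost 7 (adds 70)
total cost = 118

Minimum cost for 22 units: 118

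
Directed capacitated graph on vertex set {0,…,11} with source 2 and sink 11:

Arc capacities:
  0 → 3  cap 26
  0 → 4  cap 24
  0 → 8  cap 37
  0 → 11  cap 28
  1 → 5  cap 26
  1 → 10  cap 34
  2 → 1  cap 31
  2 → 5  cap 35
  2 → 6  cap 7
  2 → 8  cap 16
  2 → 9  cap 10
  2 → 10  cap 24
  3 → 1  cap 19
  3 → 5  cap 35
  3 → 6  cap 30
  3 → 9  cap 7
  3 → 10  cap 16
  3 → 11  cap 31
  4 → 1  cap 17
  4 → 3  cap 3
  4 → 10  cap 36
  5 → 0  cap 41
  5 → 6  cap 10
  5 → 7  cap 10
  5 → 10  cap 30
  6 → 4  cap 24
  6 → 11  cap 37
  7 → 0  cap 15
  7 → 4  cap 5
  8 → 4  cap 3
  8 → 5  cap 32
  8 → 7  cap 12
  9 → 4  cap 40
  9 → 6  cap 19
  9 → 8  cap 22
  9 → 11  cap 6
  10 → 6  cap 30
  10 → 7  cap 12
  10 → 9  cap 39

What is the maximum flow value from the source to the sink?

Maximum flow value: 100

augment #1: 2→6→11 bottleneck 7, total now 7
augment #2: 2→9→11 bottleneck 6, total now 13
augment #3: 2→5→0→11 bottleneck 28, total now 41
augment #4: 2→5→6→11 bottleneck 7, total now 48
augment #5: 2→9→6→11 bottleneck 4, total now 52
augment #6: 2→10→6→11 bottleneck 19, total now 71
augment #7: 2→8→4→3→11 bottleneck 3, total now 74
augment #8: 2→1→5→0→3→11 bottleneck 13, total now 87
augment #9: 2→8→7→0→3→11 bottleneck 12, total now 99
augment #10: 2→10→7→0→3→11 bottleneck 1, total now 100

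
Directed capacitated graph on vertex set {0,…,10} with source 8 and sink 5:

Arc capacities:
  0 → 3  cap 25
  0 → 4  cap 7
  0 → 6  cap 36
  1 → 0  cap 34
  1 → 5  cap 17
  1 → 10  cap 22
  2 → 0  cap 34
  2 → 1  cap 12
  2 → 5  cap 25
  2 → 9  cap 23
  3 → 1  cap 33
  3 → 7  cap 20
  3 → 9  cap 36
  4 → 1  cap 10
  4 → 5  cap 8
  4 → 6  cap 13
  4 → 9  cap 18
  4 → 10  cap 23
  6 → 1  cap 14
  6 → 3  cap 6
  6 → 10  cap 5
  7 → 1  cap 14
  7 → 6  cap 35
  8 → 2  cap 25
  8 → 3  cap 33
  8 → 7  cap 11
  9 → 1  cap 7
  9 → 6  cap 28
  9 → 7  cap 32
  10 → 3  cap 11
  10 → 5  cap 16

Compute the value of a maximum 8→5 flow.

augment #1: 8→2→5 bottleneck 25, total now 25
augment #2: 8→3→1→5 bottleneck 17, total now 42
augment #3: 8→3→1→10→5 bottleneck 16, total now 58
augment #4: 8→7→1→0→4→5 bottleneck 7, total now 65

Maximum flow value: 65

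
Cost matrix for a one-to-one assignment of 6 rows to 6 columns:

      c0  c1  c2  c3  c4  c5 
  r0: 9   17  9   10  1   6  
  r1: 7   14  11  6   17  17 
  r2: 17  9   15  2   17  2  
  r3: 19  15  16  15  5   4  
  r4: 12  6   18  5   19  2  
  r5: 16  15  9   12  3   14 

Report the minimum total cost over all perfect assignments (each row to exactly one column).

Minimum assignment cost: 29

optimal assignment: row0→col4 (cost 1), row1→col0 (cost 7), row2→col3 (cost 2), row3→col5 (cost 4), row4→col1 (cost 6), row5→col2 (cost 9)
total = 1 + 7 + 2 + 4 + 6 + 9 = 29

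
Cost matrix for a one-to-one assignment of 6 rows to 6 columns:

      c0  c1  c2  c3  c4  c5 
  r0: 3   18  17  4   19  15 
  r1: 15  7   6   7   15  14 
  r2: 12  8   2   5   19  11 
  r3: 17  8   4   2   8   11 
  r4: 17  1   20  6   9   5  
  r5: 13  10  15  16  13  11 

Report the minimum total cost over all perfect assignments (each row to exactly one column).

Minimum assignment cost: 32

one of 2 optimal assignments: row0→col0 (cost 3), row1→col1 (cost 7), row2→col2 (cost 2), row3→col3 (cost 2), row4→col5 (cost 5), row5→col4 (cost 13)
total = 3 + 7 + 2 + 2 + 5 + 13 = 32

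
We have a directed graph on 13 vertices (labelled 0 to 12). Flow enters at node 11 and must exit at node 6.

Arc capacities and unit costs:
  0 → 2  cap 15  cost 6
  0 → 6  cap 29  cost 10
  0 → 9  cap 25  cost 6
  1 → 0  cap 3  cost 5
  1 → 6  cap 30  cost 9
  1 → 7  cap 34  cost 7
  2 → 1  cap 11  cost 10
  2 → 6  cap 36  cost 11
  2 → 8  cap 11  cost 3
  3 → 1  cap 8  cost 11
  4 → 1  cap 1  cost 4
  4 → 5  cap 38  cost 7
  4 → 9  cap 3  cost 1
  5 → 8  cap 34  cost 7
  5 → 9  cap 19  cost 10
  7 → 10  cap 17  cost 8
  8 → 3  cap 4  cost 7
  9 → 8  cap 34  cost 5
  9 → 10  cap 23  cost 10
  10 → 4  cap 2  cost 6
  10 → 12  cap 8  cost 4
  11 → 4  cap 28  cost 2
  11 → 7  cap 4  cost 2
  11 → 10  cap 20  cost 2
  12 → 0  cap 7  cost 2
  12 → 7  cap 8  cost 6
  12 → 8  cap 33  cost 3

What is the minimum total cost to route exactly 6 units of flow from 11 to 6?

Minimum cost for 6 units: 105

shortest-cost path #1: 11→4→1→6 push 1 @ unit cost 15 (adds 15)
shortest-cost path #2: 11→10→12→0→6 push 5 @ unit cost 18 (adds 90)
total cost = 105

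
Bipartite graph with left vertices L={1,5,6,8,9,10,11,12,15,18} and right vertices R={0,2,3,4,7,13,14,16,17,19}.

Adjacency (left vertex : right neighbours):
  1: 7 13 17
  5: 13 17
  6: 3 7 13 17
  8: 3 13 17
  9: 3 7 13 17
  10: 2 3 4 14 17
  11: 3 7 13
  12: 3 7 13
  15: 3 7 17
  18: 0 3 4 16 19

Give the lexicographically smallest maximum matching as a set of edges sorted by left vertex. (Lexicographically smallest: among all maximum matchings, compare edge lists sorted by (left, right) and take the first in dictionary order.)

|M| = 6 (so the lex-smallest maximum matching has 6 edges)
process left vertices in ascending order; for each, take the smallest-labelled available neighbour that still permits 6 edges overall, or leave it unmatched if none does
lex-smallest matching: {1-7, 5-13, 6-3, 8-17, 10-2, 18-0}

Lex-smallest maximum matching: {(1,7), (5,13), (6,3), (8,17), (10,2), (18,0)}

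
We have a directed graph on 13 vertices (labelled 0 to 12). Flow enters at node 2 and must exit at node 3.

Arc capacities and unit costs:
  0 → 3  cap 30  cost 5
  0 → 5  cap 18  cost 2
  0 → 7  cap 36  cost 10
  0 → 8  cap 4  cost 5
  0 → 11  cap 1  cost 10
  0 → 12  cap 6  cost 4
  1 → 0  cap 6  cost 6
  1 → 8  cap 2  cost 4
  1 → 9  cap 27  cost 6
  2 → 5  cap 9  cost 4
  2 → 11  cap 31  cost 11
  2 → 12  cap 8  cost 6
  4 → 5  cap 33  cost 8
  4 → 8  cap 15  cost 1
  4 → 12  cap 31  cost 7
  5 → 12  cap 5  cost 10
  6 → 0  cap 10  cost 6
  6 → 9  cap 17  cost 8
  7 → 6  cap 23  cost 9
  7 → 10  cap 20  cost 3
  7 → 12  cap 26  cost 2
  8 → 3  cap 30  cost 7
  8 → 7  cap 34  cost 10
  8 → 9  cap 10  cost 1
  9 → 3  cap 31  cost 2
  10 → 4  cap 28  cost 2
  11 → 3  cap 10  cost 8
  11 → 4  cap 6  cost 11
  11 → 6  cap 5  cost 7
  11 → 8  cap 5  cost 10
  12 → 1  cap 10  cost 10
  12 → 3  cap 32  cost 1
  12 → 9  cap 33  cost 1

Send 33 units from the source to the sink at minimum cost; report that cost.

shortest-cost path #1: 2→12→3 push 8 @ unit cost 7 (adds 56)
shortest-cost path #2: 2→5→12→3 push 5 @ unit cost 15 (adds 75)
shortest-cost path #3: 2→11→3 push 10 @ unit cost 19 (adds 190)
shortest-cost path #4: 2→11→8→9→3 push 5 @ unit cost 24 (adds 120)
shortest-cost path #5: 2→11→4→8→9→3 push 5 @ unit cost 26 (adds 130)
total cost = 571

Minimum cost for 33 units: 571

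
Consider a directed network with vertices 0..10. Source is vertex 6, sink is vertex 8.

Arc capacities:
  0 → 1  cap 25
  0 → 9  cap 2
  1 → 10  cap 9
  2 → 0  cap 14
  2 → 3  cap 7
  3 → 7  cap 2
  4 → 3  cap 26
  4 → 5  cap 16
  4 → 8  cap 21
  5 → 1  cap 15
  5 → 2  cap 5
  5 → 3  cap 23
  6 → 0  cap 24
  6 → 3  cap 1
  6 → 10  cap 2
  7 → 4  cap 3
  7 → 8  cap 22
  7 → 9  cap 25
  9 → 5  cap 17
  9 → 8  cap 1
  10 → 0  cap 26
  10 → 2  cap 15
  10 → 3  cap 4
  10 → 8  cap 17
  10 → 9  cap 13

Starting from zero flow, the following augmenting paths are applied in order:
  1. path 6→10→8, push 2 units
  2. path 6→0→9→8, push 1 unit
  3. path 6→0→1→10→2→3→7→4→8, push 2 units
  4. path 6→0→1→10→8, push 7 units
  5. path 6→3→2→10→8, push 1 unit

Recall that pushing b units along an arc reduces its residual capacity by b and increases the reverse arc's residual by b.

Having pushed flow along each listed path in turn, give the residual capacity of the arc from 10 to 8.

Residual capacity of (10,8): 7

after path 1 (6→10→8, push 2): res(10,8)=15
after path 2 (6→0→9→8, push 1): res(10,8)=15
after path 3 (6→0→1→10→2→3→7→4→8, push 2): res(10,8)=15
after path 4 (6→0→1→10→8, push 7): res(10,8)=8
after path 5 (6→3→2→10→8, push 1): res(10,8)=7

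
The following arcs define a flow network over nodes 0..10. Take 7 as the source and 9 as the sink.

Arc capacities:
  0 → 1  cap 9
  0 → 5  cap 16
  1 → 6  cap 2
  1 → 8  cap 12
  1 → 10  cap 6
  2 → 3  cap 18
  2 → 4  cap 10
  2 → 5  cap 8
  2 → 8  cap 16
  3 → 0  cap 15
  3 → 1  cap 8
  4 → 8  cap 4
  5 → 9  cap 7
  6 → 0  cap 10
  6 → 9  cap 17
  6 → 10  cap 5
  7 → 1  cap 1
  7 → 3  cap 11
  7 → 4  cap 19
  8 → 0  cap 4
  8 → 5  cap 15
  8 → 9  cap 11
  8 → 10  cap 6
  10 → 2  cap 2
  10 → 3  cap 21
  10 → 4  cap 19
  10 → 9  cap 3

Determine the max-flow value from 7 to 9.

Maximum flow value: 16

augment #1: 7→1→6→9 bottleneck 1, total now 1
augment #2: 7→4→8→9 bottleneck 4, total now 5
augment #3: 7→3→0→5→9 bottleneck 7, total now 12
augment #4: 7→3→1→6→9 bottleneck 1, total now 13
augment #5: 7→3→1→8→9 bottleneck 3, total now 16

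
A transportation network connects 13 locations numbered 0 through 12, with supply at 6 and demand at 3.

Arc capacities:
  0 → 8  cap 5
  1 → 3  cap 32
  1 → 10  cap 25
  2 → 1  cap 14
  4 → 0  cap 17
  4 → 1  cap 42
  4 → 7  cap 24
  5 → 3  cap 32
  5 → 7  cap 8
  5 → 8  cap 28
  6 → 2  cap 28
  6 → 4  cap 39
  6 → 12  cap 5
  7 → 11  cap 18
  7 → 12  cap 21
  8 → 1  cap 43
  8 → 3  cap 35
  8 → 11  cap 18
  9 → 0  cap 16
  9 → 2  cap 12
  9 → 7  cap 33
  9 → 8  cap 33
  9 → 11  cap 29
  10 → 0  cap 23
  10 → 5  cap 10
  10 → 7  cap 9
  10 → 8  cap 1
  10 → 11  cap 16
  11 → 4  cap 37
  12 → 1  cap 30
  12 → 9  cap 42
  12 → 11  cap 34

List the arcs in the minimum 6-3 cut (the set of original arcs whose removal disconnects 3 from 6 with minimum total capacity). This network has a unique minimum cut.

Min-cut arcs: {(2,1), (6,4), (6,12)} (total capacity 58)

augment #1: 6→2→1→3 push 14
augment #2: 6→4→1→3 push 18
augment #3: 6→4→0→8→3 push 5
augment #4: 6→12→9→8→3 push 5
augment #5: 6→4→1→10→5→3 push 10
augment #6: 6→4→1→10→8→3 push 1
augment #7: 6→4→7→12→9→8→3 push 5
max flow = 58; residual-reachable set from 6 gives S-side
cut edges (S→T): {(2,1), (6,4), (6,12)} total cap 58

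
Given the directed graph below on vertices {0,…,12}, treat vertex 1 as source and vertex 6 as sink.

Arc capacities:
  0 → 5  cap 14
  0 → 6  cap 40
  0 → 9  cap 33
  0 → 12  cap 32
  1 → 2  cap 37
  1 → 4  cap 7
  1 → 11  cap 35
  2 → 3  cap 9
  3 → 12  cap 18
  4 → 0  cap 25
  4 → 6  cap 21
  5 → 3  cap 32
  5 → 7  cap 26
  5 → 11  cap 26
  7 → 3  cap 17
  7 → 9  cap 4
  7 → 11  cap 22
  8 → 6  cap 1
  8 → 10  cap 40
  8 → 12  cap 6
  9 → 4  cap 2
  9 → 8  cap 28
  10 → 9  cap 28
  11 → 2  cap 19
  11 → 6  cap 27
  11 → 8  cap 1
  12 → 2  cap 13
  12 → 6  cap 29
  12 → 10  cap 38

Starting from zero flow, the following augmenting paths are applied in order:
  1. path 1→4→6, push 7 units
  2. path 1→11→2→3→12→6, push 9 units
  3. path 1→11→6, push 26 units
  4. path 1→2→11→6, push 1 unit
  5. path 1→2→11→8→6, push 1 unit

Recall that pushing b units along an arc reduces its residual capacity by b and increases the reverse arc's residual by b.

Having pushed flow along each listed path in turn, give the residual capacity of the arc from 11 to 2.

Residual capacity of (11,2): 12

after path 1 (1→4→6, push 7): res(11,2)=19
after path 2 (1→11→2→3→12→6, push 9): res(11,2)=10
after path 3 (1→11→6, push 26): res(11,2)=10
after path 4 (1→2→11→6, push 1): res(11,2)=11
after path 5 (1→2→11→8→6, push 1): res(11,2)=12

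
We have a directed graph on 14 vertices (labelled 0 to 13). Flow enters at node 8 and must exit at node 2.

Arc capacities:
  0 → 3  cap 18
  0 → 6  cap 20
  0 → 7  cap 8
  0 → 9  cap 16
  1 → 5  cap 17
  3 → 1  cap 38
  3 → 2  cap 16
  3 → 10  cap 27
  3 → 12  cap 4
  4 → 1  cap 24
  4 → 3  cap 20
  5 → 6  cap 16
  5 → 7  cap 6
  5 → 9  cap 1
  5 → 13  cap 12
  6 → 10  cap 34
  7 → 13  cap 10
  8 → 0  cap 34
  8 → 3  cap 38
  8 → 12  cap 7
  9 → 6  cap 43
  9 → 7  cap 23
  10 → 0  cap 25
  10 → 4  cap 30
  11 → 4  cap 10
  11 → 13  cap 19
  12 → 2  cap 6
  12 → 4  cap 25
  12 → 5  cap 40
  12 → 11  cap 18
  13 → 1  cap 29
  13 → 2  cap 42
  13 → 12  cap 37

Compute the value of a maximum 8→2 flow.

augment #1: 8→3→2 bottleneck 16, total now 16
augment #2: 8→12→2 bottleneck 6, total now 22
augment #3: 8→0→7→13→2 bottleneck 8, total now 30
augment #4: 8→12→5→13→2 bottleneck 1, total now 31
augment #5: 8→0→9→7→13→2 bottleneck 2, total now 33
augment #6: 8→3→1→5→13→2 bottleneck 11, total now 44
augment #7: 8→3→12→11→13→2 bottleneck 4, total now 48
augment #8: 8→3→1→5→12→11→13→2 bottleneck 1, total now 49

Maximum flow value: 49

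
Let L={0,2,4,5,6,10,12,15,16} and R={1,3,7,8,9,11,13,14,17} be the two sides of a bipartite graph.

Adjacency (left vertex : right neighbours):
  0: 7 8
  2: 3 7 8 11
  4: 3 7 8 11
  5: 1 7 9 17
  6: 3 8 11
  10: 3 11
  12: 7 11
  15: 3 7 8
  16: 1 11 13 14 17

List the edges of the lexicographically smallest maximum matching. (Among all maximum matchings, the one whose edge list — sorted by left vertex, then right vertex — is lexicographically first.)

|M| = 6 (so the lex-smallest maximum matching has 6 edges)
process left vertices in ascending order; for each, take the smallest-labelled available neighbour that still permits 6 edges overall, or leave it unmatched if none does
lex-smallest matching: {0-7, 2-3, 4-8, 5-1, 6-11, 16-13}

Lex-smallest maximum matching: {(0,7), (2,3), (4,8), (5,1), (6,11), (16,13)}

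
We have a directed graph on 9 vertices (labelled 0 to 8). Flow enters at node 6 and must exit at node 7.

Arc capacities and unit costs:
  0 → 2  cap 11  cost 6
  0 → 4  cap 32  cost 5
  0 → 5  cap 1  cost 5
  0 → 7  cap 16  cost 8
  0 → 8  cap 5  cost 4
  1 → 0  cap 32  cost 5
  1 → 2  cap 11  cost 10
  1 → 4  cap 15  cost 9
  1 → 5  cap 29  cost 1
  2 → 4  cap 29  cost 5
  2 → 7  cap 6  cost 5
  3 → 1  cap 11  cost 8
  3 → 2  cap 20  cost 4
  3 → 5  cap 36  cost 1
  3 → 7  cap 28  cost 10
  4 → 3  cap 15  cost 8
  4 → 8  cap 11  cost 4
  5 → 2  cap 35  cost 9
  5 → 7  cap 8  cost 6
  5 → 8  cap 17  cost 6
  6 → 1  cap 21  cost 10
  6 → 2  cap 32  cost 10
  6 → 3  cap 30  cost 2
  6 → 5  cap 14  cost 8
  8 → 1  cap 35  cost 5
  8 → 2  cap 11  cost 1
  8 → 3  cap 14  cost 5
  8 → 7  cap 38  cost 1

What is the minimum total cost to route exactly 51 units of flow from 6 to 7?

Minimum cost for 51 units: 650

shortest-cost path #1: 6→3→5→7 push 8 @ unit cost 9 (adds 72)
shortest-cost path #2: 6→3→5→8→7 push 17 @ unit cost 10 (adds 170)
shortest-cost path #3: 6→3→2→7 push 5 @ unit cost 11 (adds 55)
shortest-cost path #4: 6→2→7 push 1 @ unit cost 15 (adds 15)
shortest-cost path #5: 6→2→3→7 push 5 @ unit cost 16 (adds 80)
shortest-cost path #6: 6→5→3→7 push 14 @ unit cost 17 (adds 238)
shortest-cost path #7: 6→2→4→8→7 push 1 @ unit cost 20 (adds 20)
total cost = 650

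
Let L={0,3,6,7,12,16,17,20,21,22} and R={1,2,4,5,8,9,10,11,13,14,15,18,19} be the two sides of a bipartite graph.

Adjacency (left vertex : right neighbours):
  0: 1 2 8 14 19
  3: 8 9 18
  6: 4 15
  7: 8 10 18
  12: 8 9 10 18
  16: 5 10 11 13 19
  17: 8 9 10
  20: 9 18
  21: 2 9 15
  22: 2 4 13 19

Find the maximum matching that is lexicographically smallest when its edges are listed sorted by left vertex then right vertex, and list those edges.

|M| = 9 (so the lex-smallest maximum matching has 9 edges)
process left vertices in ascending order; for each, take the smallest-labelled available neighbour that still permits 9 edges overall, or leave it unmatched if none does
lex-smallest matching: {0-1, 3-8, 6-4, 7-10, 12-9, 16-5, 20-18, 21-2, 22-13}

Lex-smallest maximum matching: {(0,1), (3,8), (6,4), (7,10), (12,9), (16,5), (20,18), (21,2), (22,13)}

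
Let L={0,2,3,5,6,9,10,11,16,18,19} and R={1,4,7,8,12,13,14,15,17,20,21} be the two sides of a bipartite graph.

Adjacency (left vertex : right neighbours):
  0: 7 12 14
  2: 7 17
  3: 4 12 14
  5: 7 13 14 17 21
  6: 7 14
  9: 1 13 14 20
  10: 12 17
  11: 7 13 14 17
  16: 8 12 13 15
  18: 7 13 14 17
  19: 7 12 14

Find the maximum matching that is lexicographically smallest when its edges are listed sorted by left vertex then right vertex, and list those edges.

|M| = 9 (so the lex-smallest maximum matching has 9 edges)
process left vertices in ascending order; for each, take the smallest-labelled available neighbour that still permits 9 edges overall, or leave it unmatched if none does
lex-smallest matching: {0-7, 2-17, 3-4, 5-21, 6-14, 9-1, 10-12, 11-13, 16-8}

Lex-smallest maximum matching: {(0,7), (2,17), (3,4), (5,21), (6,14), (9,1), (10,12), (11,13), (16,8)}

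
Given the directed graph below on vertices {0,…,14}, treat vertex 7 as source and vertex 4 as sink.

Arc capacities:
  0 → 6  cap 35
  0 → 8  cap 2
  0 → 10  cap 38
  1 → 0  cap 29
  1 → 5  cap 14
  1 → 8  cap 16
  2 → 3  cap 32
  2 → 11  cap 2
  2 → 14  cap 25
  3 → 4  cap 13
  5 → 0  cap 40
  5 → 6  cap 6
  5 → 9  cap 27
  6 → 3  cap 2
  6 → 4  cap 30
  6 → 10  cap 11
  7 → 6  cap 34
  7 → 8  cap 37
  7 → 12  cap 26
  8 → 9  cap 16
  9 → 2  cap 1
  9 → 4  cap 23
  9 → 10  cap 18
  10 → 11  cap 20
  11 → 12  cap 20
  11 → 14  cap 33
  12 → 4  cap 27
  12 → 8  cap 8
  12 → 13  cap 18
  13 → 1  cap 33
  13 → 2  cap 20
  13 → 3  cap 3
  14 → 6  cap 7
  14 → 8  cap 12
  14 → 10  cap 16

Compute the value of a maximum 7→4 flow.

Maximum flow value: 76

augment #1: 7→6→4 bottleneck 30, total now 30
augment #2: 7→12→4 bottleneck 26, total now 56
augment #3: 7→6→3→4 bottleneck 2, total now 58
augment #4: 7→8→9→4 bottleneck 16, total now 74
augment #5: 7→6→10→11→12→4 bottleneck 1, total now 75
augment #6: 7→6→10→11→12→13→3→4 bottleneck 1, total now 76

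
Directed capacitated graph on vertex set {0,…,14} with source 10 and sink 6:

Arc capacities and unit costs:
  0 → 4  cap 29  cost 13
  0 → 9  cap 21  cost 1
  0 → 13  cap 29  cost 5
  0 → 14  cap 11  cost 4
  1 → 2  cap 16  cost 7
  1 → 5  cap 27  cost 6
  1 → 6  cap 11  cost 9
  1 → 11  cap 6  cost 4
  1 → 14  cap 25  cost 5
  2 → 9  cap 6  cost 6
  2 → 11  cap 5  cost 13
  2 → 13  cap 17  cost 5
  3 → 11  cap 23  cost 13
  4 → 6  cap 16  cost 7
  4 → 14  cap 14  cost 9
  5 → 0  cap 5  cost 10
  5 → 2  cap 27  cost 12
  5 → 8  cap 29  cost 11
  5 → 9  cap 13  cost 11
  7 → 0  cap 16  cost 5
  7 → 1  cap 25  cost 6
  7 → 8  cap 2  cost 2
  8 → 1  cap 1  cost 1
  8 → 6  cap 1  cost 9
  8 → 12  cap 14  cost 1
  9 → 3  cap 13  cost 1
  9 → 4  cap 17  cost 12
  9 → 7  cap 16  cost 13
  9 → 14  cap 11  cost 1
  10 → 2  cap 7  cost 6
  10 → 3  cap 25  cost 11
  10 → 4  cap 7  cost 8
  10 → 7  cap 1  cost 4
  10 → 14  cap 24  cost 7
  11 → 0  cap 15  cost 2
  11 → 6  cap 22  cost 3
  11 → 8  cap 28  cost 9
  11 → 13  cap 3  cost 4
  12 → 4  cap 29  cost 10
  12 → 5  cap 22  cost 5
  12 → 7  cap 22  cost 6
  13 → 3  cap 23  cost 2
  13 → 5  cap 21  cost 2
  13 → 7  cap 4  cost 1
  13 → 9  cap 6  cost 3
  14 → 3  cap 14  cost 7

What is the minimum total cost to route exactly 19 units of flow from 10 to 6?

Minimum cost for 19 units: 385

shortest-cost path #1: 10→7→8→1→11→6 push 1 @ unit cost 14 (adds 14)
shortest-cost path #2: 10→4→6 push 7 @ unit cost 15 (adds 105)
shortest-cost path #3: 10→2→11→6 push 5 @ unit cost 22 (adds 110)
shortest-cost path #4: 10→2→13→7→8→6 push 1 @ unit cost 23 (adds 23)
shortest-cost path #5: 10→2→13→7→1→11→6 push 1 @ unit cost 25 (adds 25)
shortest-cost path #6: 10→3→11→6 push 4 @ unit cost 27 (adds 108)
total cost = 385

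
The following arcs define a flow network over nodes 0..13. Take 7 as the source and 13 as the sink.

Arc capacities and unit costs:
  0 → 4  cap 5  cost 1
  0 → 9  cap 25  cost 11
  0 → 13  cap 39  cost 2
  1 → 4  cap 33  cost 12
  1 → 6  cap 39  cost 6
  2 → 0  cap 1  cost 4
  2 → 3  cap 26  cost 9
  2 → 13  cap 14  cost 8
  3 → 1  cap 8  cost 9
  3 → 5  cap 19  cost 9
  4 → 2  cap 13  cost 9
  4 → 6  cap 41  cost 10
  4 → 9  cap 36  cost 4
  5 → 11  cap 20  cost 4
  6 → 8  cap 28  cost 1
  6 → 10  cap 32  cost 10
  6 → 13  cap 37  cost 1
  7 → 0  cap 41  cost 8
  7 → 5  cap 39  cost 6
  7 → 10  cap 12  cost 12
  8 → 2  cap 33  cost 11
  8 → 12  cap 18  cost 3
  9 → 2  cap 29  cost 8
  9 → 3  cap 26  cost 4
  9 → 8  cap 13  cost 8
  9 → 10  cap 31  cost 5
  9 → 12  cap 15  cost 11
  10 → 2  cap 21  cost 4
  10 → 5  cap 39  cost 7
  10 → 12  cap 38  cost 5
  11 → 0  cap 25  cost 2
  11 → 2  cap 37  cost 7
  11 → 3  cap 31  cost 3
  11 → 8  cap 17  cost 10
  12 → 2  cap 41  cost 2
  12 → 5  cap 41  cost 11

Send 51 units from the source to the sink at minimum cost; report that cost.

shortest-cost path #1: 7→0→13 push 39 @ unit cost 10 (adds 390)
shortest-cost path #2: 7→0→4→6→13 push 2 @ unit cost 20 (adds 40)
shortest-cost path #3: 7→10→2→13 push 10 @ unit cost 24 (adds 240)
total cost = 670

Minimum cost for 51 units: 670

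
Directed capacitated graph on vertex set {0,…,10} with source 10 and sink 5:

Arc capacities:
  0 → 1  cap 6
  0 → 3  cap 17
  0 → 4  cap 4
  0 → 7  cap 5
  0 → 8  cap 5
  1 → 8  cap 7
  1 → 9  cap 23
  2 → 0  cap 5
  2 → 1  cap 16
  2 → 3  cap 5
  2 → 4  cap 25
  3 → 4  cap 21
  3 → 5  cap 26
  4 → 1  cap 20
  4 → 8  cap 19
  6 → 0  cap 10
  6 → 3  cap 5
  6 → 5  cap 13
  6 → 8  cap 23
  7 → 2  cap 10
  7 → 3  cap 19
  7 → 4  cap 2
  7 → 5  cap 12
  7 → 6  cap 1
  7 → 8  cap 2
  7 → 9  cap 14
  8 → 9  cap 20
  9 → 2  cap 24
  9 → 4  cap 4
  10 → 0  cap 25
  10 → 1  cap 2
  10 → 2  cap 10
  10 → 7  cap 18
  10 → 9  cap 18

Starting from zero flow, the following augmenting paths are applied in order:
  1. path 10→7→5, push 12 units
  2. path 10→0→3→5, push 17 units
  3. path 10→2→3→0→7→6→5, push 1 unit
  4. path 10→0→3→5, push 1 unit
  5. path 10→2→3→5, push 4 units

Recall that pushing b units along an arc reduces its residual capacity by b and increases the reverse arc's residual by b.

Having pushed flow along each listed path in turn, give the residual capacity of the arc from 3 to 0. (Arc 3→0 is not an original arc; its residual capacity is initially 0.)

after path 1 (10→7→5, push 12): res(3,0)=0
after path 2 (10→0→3→5, push 17): res(3,0)=17
after path 3 (10→2→3→0→7→6→5, push 1): res(3,0)=16
after path 4 (10→0→3→5, push 1): res(3,0)=17
after path 5 (10→2→3→5, push 4): res(3,0)=17

Residual capacity of (3,0): 17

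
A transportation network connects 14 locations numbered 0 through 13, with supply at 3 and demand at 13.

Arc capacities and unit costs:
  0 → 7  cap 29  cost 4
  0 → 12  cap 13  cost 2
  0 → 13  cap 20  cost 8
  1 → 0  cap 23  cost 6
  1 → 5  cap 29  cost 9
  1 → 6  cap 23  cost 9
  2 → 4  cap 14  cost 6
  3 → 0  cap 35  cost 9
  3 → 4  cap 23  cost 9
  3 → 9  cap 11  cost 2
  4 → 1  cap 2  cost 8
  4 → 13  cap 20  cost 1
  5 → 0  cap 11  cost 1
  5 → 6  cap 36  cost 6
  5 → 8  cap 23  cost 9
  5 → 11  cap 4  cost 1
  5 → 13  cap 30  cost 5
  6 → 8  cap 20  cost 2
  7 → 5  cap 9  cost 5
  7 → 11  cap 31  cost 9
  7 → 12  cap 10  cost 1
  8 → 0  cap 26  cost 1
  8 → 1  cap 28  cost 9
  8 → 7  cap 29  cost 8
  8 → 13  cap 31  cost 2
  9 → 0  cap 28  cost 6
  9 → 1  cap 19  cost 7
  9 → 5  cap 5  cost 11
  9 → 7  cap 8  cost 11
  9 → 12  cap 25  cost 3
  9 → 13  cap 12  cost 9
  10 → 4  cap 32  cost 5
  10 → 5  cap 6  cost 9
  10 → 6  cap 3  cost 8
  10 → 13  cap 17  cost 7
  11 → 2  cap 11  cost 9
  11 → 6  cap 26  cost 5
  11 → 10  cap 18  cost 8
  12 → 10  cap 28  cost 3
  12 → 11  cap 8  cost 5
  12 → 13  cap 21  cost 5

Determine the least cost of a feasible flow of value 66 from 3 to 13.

shortest-cost path #1: 3→4→13 push 20 @ unit cost 10 (adds 200)
shortest-cost path #2: 3→9→12→13 push 11 @ unit cost 10 (adds 110)
shortest-cost path #3: 3→0→12→13 push 10 @ unit cost 16 (adds 160)
shortest-cost path #4: 3→0→13 push 20 @ unit cost 17 (adds 340)
shortest-cost path #5: 3→0→12→9→13 push 3 @ unit cost 17 (adds 51)
shortest-cost path #6: 3→0→7→12→9→13 push 2 @ unit cost 20 (adds 40)
total cost = 901

Minimum cost for 66 units: 901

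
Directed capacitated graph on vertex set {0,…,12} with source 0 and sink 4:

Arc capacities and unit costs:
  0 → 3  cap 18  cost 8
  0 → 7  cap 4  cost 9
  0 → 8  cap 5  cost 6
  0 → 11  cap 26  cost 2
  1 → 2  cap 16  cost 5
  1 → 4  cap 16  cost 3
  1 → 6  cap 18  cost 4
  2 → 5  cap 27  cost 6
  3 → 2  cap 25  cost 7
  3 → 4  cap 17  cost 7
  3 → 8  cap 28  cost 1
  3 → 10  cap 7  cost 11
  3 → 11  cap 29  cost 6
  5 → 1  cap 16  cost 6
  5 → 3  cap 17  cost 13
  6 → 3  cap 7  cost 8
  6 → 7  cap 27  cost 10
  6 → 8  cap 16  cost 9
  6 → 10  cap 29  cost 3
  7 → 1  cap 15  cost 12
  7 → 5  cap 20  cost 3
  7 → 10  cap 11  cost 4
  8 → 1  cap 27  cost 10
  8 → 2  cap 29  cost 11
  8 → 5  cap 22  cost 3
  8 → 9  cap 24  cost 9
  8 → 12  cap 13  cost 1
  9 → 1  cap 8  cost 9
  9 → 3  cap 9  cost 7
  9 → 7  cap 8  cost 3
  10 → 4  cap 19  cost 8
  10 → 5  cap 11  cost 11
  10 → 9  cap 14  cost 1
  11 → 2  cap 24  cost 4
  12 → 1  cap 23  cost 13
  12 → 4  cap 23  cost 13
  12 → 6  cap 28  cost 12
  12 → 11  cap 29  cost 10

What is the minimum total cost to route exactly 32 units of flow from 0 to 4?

Minimum cost for 32 units: 555

shortest-cost path #1: 0→3→4 push 17 @ unit cost 15 (adds 255)
shortest-cost path #2: 0→8→5→1→4 push 5 @ unit cost 18 (adds 90)
shortest-cost path #3: 0→7→10→4 push 4 @ unit cost 21 (adds 84)
shortest-cost path #4: 0→3→8→5→1→4 push 1 @ unit cost 21 (adds 21)
shortest-cost path #5: 0→11→2→5→1→4 push 5 @ unit cost 21 (adds 105)
total cost = 555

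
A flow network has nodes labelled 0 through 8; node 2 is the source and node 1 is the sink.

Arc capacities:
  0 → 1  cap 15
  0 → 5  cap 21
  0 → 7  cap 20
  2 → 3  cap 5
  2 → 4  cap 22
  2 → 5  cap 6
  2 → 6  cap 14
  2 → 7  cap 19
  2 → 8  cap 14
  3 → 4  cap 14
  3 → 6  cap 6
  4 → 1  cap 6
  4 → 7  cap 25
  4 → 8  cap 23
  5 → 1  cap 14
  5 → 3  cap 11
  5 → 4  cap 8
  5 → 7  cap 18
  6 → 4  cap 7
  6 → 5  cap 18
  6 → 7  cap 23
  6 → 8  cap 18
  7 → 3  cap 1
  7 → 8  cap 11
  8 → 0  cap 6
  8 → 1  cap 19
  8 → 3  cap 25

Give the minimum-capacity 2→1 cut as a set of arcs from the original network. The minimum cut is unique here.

augment #1: 2→4→1 push 6
augment #2: 2→5→1 push 6
augment #3: 2→8→1 push 14
augment #4: 2→4→8→1 push 5
augment #5: 2→6→5→1 push 8
augment #6: 2→4→8→0→1 push 6
max flow = 45; residual-reachable set from 2 gives S-side
cut edges (S→T): {(4,1), (5,1), (8,0), (8,1)} total cap 45

Min-cut arcs: {(4,1), (5,1), (8,0), (8,1)} (total capacity 45)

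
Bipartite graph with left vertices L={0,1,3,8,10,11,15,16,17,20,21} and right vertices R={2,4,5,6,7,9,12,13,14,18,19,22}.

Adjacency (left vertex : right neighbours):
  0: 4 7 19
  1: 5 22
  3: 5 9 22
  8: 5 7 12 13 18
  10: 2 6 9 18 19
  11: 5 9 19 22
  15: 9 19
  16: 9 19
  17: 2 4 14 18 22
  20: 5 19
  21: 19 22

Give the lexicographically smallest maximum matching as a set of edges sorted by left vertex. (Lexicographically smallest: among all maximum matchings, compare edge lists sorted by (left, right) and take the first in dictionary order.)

Lex-smallest maximum matching: {(0,4), (1,5), (3,9), (8,7), (10,2), (11,19), (17,14), (21,22)}

|M| = 8 (so the lex-smallest maximum matching has 8 edges)
process left vertices in ascending order; for each, take the smallest-labelled available neighbour that still permits 8 edges overall, or leave it unmatched if none does
lex-smallest matching: {0-4, 1-5, 3-9, 8-7, 10-2, 11-19, 17-14, 21-22}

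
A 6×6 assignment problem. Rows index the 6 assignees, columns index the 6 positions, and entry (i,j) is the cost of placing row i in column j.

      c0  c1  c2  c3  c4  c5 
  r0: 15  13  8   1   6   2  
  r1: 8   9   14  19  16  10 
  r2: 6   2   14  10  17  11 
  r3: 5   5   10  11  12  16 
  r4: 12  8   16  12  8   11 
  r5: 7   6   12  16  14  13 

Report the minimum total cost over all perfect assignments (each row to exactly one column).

Minimum assignment cost: 38

one of 2 optimal assignments: row0→col3 (cost 1), row1→col5 (cost 10), row2→col1 (cost 2), row3→col0 (cost 5), row4→col4 (cost 8), row5→col2 (cost 12)
total = 1 + 10 + 2 + 5 + 8 + 12 = 38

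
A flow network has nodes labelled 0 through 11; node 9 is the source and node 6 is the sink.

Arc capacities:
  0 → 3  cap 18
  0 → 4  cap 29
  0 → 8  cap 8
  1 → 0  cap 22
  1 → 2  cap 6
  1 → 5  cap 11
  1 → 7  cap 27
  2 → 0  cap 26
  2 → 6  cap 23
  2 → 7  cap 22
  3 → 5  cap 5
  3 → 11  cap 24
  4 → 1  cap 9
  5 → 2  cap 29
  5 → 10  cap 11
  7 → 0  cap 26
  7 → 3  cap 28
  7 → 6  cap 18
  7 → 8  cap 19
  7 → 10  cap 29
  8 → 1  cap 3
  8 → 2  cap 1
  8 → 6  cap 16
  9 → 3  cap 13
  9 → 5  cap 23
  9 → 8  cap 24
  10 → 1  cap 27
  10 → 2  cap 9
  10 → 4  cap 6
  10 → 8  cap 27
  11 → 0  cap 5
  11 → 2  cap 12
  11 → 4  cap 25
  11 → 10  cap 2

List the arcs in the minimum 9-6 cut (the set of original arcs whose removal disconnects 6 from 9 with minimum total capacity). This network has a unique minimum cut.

augment #1: 9→8→6 push 16
augment #2: 9→5→2→6 push 23
augment #3: 9→8→1→7→6 push 3
augment #4: 9→8→2→7→6 push 1
augment #5: 9→3→5→2→7→6 push 5
augment #6: 9→3→11→2→7→6 push 8
max flow = 56; residual-reachable set from 9 gives S-side
cut edges (S→T): {(8,1), (8,2), (8,6), (9,3), (9,5)} total cap 56

Min-cut arcs: {(8,1), (8,2), (8,6), (9,3), (9,5)} (total capacity 56)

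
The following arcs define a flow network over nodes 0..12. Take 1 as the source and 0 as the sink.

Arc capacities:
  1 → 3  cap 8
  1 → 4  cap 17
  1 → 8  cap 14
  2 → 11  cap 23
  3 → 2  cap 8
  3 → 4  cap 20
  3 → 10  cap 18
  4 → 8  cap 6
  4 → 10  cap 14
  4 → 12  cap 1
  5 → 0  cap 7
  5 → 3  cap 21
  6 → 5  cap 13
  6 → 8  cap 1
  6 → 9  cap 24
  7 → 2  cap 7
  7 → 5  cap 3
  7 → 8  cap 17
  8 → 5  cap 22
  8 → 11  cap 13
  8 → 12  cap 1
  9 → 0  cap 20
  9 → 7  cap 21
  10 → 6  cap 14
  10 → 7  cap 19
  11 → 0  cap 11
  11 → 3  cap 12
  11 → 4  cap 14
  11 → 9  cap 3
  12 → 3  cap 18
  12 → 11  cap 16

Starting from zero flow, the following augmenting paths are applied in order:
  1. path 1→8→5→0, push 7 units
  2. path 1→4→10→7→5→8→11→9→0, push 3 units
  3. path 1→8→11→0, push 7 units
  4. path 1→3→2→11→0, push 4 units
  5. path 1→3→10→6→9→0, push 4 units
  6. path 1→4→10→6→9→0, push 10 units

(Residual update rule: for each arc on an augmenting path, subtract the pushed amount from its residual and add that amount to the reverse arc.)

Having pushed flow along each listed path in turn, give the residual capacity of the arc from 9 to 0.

after path 1 (1→8→5→0, push 7): res(9,0)=20
after path 2 (1→4→10→7→5→8→11→9→0, push 3): res(9,0)=17
after path 3 (1→8→11→0, push 7): res(9,0)=17
after path 4 (1→3→2→11→0, push 4): res(9,0)=17
after path 5 (1→3→10→6→9→0, push 4): res(9,0)=13
after path 6 (1→4→10→6→9→0, push 10): res(9,0)=3

Residual capacity of (9,0): 3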